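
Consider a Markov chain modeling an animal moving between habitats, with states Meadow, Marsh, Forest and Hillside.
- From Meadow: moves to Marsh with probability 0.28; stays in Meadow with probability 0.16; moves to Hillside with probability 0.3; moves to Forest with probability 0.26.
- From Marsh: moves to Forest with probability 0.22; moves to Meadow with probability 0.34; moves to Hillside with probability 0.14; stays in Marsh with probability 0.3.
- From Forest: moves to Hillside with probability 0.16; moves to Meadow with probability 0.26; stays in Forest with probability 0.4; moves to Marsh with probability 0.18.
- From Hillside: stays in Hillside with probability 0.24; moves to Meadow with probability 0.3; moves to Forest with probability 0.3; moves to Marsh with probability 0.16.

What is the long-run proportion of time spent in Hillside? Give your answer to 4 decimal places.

0.2086

Let the stationary distribution be π with π = πP and π_1 + π_2 + π_3 + π_4 = 1.
π_1 = 0.16·π_1 + 0.34·π_2 + 0.26·π_3 + 0.3·π_4
π_2 = 0.28·π_1 + 0.3·π_2 + 0.18·π_3 + 0.16·π_4
π_3 = 0.26·π_1 + 0.22·π_2 + 0.4·π_3 + 0.3·π_4
Solving with the normalization constraint gives π = (0.2606, 0.2294, 0.3014, 0.2086).
So the stationary probability of Hillside is 0.2086.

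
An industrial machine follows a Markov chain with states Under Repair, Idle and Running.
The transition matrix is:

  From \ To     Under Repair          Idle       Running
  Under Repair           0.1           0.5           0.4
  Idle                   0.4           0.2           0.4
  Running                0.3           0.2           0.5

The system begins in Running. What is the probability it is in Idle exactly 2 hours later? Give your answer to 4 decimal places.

Sum over the intermediate state after 1 hour:
P = P(Running→Under Repair)·P(Under Repair→Idle) + P(Running→Idle)·P(Idle→Idle) + P(Running→Running)·P(Running→Idle)
  = 0.3×0.5 + 0.2×0.2 + 0.5×0.2
  = 0.1500 + 0.0400 + 0.1000 = 0.2900

0.2900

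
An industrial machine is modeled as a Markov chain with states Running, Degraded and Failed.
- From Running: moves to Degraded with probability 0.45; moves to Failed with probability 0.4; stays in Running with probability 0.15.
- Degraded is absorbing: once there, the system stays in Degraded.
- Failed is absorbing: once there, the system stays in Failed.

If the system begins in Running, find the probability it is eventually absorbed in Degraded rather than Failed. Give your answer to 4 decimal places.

0.5294

Let h(s) be the probability of absorption at Degraded starting from transient state s. Then h(Degraded) = 1 and h(Failed) = 0. By first-step analysis:
h(Running) = 0.15·h(Running) + 0.45·1 + 0.4·0
Solving: h(Running) = 0.5294.
Starting from Running, the probability is 0.5294.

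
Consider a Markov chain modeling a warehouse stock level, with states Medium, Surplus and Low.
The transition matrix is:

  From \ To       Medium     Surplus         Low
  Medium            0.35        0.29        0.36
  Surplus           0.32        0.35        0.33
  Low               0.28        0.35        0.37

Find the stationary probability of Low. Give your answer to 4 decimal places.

0.3536

Let the stationary distribution be π with π = πP and π_1 + π_2 + π_3 = 1.
π_1 = 0.35·π_1 + 0.32·π_2 + 0.28·π_3
π_2 = 0.29·π_1 + 0.35·π_2 + 0.35·π_3
Solving with the normalization constraint gives π = (0.3153, 0.3311, 0.3536).
So the stationary probability of Low is 0.3536.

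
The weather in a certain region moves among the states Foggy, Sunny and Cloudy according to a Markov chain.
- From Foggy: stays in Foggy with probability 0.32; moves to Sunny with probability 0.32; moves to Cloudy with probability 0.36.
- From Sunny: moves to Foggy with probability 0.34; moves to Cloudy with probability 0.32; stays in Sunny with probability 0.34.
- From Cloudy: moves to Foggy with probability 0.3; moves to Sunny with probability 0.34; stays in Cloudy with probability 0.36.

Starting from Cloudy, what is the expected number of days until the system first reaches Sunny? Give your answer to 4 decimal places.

2.9951

Let t(s) be the expected number of days to first reach Sunny from state s, with t(Sunny) = 0. Conditioning on the first day:
t(Foggy) = 1 + 0.32·t(Foggy) + 0.36·t(Cloudy)
t(Cloudy) = 1 + 0.3·t(Foggy) + 0.36·t(Cloudy)
Solving: t(Foggy) = 3.0562, t(Cloudy) = 2.9951.
Expected days from Cloudy to Sunny: 2.9951.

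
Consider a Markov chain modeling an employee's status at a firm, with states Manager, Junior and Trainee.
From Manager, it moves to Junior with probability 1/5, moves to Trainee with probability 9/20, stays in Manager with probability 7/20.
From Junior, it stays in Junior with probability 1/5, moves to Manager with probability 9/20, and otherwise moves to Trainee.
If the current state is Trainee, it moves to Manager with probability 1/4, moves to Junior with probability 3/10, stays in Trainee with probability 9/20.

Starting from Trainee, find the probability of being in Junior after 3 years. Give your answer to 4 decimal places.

0.2420

Propagate the distribution vector 3 years from Trainee.
After 0 years: (0.0000, 0.0000, 1.0000)
After 1 year: (0.2500, 0.3000, 0.4500)
After 2 years: (0.3350, 0.2450, 0.4200)
After 3 years: (0.3325, 0.2420, 0.4255)
P(in Junior after 3 years) = 0.2420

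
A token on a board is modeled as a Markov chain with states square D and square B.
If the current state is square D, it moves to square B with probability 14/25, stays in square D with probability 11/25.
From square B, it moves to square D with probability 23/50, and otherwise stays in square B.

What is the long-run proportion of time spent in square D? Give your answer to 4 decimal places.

0.4510

Let the stationary distribution be π with π = πP and π_1 + π_2 = 1.
π_1 = 0.44·π_1 + 0.46·π_2
Solving with the normalization constraint gives π = (0.4510, 0.5490).
So the stationary probability of square D is 0.4510.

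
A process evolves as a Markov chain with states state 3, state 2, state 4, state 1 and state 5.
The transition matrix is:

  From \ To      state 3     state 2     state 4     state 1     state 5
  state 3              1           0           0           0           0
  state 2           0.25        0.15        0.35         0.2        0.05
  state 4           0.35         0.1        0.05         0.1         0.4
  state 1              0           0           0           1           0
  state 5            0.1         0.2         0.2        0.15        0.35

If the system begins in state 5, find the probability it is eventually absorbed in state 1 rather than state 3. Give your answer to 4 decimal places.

Let h(s) be the probability of absorption at state 1 starting from transient state s. Then h(state 1) = 1 and h(state 3) = 0. By first-step analysis:
h(state 2) = 0.25·0 + 0.15·h(state 2) + 0.35·h(state 4) + 0.2·1 + 0.05·h(state 5)
h(state 4) = 0.35·0 + 0.1·h(state 2) + 0.05·h(state 4) + 0.1·1 + 0.4·h(state 5)
h(state 5) = 0.1·0 + 0.2·h(state 2) + 0.2·h(state 4) + 0.15·1 + 0.35·h(state 5)
Solving: h(state 2) = 0.4028, h(state 4) = 0.3412, h(state 5) = 0.4597.
Starting from state 5, the probability is 0.4597.

0.4597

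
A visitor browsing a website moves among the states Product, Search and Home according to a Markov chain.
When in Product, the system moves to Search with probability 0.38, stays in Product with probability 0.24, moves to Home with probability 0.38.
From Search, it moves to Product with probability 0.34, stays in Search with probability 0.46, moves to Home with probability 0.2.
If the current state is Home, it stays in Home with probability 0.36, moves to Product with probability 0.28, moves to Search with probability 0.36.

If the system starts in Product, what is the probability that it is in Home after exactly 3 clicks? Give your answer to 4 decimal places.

0.3014

Propagate the distribution vector 3 clicks from Product.
After 0 clicks: (1.0000, 0.0000, 0.0000)
After 1 click: (0.2400, 0.3800, 0.3800)
After 2 clicks: (0.2932, 0.4028, 0.3040)
After 3 clicks: (0.2924, 0.4061, 0.3014)
P(in Home after 3 clicks) = 0.3014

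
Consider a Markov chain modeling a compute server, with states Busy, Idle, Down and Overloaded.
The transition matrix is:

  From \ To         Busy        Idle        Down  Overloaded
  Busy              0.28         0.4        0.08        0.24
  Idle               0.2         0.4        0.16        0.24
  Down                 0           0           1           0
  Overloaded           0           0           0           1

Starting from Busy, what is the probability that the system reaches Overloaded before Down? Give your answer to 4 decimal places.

Let h(s) be the probability of absorption at Overloaded starting from transient state s. Then h(Overloaded) = 1 and h(Down) = 0. By first-step analysis:
h(Busy) = 0.28·h(Busy) + 0.4·h(Idle) + 0.08·0 + 0.24·1
h(Idle) = 0.2·h(Busy) + 0.4·h(Idle) + 0.16·0 + 0.24·1
Solving: h(Busy) = 0.6818, h(Idle) = 0.6273.
Starting from Busy, the probability is 0.6818.

0.6818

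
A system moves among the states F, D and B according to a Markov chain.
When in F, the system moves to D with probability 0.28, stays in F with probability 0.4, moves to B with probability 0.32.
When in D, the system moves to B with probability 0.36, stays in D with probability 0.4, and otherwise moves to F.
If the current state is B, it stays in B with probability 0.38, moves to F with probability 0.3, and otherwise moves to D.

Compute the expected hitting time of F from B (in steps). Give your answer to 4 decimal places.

Let t(s) be the expected number of steps to first reach F from state s, with t(F) = 0. Conditioning on the first step:
t(D) = 1 + 0.4·t(D) + 0.36·t(B)
t(B) = 1 + 0.32·t(D) + 0.38·t(B)
Solving: t(D) = 3.8162, t(B) = 3.5826.
Expected steps from B to F: 3.5826.

3.5826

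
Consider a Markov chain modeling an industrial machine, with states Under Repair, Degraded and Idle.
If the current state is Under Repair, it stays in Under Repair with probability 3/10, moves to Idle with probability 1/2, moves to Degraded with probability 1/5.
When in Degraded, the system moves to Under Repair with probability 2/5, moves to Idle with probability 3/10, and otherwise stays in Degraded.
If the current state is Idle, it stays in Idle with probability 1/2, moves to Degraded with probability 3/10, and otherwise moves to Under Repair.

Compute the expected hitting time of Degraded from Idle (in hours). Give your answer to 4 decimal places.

3.6000

Let t(s) be the expected number of hours to first reach Degraded from state s, with t(Degraded) = 0. Conditioning on the first hour:
t(Under Repair) = 1 + 0.3·t(Under Repair) + 0.5·t(Idle)
t(Idle) = 1 + 0.2·t(Under Repair) + 0.5·t(Idle)
Solving: t(Under Repair) = 4.0000, t(Idle) = 3.6000.
Expected hours from Idle to Degraded: 3.6000.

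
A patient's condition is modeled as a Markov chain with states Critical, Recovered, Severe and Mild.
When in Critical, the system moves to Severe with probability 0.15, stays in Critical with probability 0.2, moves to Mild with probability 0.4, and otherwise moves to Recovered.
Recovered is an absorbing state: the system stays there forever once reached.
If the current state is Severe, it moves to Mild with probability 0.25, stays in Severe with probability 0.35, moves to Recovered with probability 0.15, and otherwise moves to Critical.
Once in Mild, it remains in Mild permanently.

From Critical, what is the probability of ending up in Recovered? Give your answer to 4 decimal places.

Let h(s) be the probability of absorption at Recovered starting from transient state s. Then h(Recovered) = 1 and h(Mild) = 0. By first-step analysis:
h(Critical) = 0.2·h(Critical) + 0.25·1 + 0.15·h(Severe) + 0.4·0
h(Severe) = 0.25·h(Critical) + 0.15·1 + 0.35·h(Severe) + 0.25·0
Solving: h(Critical) = 0.3834, h(Severe) = 0.3782.
Starting from Critical, the probability is 0.3834.

0.3834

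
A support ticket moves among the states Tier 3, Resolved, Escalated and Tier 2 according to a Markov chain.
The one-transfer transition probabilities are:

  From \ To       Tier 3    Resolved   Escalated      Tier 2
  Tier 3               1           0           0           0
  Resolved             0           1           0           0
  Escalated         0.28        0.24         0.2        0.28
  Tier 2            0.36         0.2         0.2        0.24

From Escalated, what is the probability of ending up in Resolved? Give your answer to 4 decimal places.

0.4319

Let h(s) be the probability of absorption at Resolved starting from transient state s. Then h(Resolved) = 1 and h(Tier 3) = 0. By first-step analysis:
h(Escalated) = 0.28·0 + 0.24·1 + 0.2·h(Escalated) + 0.28·h(Tier 2)
h(Tier 2) = 0.36·0 + 0.2·1 + 0.2·h(Escalated) + 0.24·h(Tier 2)
Solving: h(Escalated) = 0.4319, h(Tier 2) = 0.3768.
Starting from Escalated, the probability is 0.4319.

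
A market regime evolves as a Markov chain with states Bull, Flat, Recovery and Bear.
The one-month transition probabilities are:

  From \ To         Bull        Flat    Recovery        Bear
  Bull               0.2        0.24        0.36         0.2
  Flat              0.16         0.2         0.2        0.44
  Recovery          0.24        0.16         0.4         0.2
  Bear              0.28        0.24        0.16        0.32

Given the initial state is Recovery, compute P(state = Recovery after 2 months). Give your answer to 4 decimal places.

0.3104

Propagate the distribution vector 2 months from Recovery.
After 0 months: (0.0000, 0.0000, 1.0000, 0.0000)
After 1 month: (0.2400, 0.1600, 0.4000, 0.2000)
After 2 months: (0.2256, 0.2016, 0.3104, 0.2624)
P(in Recovery after 2 months) = 0.3104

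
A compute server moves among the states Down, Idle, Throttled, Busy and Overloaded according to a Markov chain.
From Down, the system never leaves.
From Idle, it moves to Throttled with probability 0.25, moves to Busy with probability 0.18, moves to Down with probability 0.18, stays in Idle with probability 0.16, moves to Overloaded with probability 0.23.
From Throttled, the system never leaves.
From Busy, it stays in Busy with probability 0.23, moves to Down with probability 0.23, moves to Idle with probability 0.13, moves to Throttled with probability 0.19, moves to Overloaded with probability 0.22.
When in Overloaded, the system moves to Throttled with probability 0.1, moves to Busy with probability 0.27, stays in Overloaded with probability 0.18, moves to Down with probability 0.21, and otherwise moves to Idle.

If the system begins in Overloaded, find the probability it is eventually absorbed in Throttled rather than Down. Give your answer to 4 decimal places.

Let h(s) be the probability of absorption at Throttled starting from transient state s. Then h(Throttled) = 1 and h(Down) = 0. By first-step analysis:
h(Idle) = 0.18·0 + 0.16·h(Idle) + 0.25·1 + 0.18·h(Busy) + 0.23·h(Overloaded)
h(Busy) = 0.23·0 + 0.13·h(Idle) + 0.19·1 + 0.23·h(Busy) + 0.22·h(Overloaded)
h(Overloaded) = 0.21·0 + 0.24·h(Idle) + 0.1·1 + 0.27·h(Busy) + 0.18·h(Overloaded)
Solving: h(Idle) = 0.5097, h(Busy) = 0.4529, h(Overloaded) = 0.4203.
Starting from Overloaded, the probability is 0.4203.

0.4203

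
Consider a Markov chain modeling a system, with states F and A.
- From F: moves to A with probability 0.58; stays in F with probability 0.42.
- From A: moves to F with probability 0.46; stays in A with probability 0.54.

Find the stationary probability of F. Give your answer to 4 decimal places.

0.4423

Let the stationary distribution be π with π = πP and π_1 + π_2 = 1.
π_1 = 0.42·π_1 + 0.46·π_2
Solving with the normalization constraint gives π = (0.4423, 0.5577).
So the stationary probability of F is 0.4423.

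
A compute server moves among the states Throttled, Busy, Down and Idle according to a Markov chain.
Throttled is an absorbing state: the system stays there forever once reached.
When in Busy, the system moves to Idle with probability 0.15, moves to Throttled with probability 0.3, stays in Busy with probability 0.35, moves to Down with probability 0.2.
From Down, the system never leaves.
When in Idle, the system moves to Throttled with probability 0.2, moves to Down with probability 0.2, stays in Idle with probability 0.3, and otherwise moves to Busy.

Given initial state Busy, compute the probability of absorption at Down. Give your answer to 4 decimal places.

Let h(s) be the probability of absorption at Down starting from transient state s. Then h(Down) = 1 and h(Throttled) = 0. By first-step analysis:
h(Busy) = 0.3·0 + 0.35·h(Busy) + 0.2·1 + 0.15·h(Idle)
h(Idle) = 0.2·0 + 0.3·h(Busy) + 0.2·1 + 0.3·h(Idle)
Solving: h(Busy) = 0.4146, h(Idle) = 0.4634.
Starting from Busy, the probability is 0.4146.

0.4146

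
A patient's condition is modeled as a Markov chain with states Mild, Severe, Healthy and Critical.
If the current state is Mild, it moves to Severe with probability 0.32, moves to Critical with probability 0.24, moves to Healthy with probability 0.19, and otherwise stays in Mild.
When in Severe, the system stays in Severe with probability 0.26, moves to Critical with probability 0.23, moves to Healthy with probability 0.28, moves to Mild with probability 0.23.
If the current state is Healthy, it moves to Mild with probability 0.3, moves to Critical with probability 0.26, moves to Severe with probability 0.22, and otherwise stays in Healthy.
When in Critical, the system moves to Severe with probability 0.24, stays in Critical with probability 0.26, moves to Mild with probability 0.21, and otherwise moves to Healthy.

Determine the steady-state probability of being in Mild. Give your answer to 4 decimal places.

0.2472

Let the stationary distribution be π with π = πP and π_1 + π_2 + π_3 + π_4 = 1.
π_1 = 0.25·π_1 + 0.23·π_2 + 0.3·π_3 + 0.21·π_4
π_2 = 0.32·π_1 + 0.26·π_2 + 0.22·π_3 + 0.24·π_4
π_3 = 0.19·π_1 + 0.28·π_2 + 0.22·π_3 + 0.29·π_4
Solving with the normalization constraint gives π = (0.2472, 0.2601, 0.2455, 0.2473).
So the stationary probability of Mild is 0.2472.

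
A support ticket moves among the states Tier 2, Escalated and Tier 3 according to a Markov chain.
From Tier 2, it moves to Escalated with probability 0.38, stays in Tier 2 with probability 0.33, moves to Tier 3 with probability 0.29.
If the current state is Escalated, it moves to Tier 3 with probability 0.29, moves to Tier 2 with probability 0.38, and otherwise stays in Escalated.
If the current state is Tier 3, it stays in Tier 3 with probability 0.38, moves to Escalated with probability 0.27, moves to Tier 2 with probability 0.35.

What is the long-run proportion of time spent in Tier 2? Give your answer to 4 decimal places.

Let the stationary distribution be π with π = πP and π_1 + π_2 + π_3 = 1.
π_1 = 0.33·π_1 + 0.38·π_2 + 0.35·π_3
π_2 = 0.38·π_1 + 0.33·π_2 + 0.27·π_3
Solving with the normalization constraint gives π = (0.3528, 0.3285, 0.3187).
So the stationary probability of Tier 2 is 0.3528.

0.3528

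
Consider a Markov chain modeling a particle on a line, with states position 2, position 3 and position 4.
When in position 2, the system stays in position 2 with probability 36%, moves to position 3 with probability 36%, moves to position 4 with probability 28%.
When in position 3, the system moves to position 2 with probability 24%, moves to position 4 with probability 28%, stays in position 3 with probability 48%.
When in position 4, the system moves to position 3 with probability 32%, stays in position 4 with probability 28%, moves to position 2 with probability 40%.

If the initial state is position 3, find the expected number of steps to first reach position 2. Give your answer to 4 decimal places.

3.5112

Let t(s) be the expected number of steps to first reach position 2 from state s, with t(position 2) = 0. Conditioning on the first step:
t(position 3) = 1 + 0.48·t(position 3) + 0.28·t(position 4)
t(position 4) = 1 + 0.32·t(position 3) + 0.28·t(position 4)
Solving: t(position 3) = 3.5112, t(position 4) = 2.9494.
Expected steps from position 3 to position 2: 3.5112.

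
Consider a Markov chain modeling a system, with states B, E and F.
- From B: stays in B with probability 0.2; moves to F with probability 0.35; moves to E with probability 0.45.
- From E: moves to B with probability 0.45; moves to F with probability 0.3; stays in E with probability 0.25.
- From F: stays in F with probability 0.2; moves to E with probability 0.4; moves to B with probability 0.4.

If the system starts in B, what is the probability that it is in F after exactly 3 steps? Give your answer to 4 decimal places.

0.2916

Propagate the distribution vector 3 steps from B.
After 0 steps: (1.0000, 0.0000, 0.0000)
After 1 step: (0.2000, 0.4500, 0.3500)
After 2 steps: (0.3825, 0.3425, 0.2750)
After 3 steps: (0.3406, 0.3678, 0.2916)
P(in F after 3 steps) = 0.2916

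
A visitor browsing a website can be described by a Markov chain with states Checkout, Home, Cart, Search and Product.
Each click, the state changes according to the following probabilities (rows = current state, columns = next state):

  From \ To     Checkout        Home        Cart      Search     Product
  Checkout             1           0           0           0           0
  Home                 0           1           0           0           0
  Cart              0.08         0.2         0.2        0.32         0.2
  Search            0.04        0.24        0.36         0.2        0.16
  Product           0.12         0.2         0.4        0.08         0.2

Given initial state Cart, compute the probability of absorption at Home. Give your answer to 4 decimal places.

0.7295

Let h(s) be the probability of absorption at Home starting from transient state s. Then h(Home) = 1 and h(Checkout) = 0. By first-step analysis:
h(Cart) = 0.08·0 + 0.2·1 + 0.2·h(Cart) + 0.32·h(Search) + 0.2·h(Product)
h(Search) = 0.04·0 + 0.24·1 + 0.36·h(Cart) + 0.2·h(Search) + 0.16·h(Product)
h(Product) = 0.12·0 + 0.2·1 + 0.4·h(Cart) + 0.08·h(Search) + 0.2·h(Product)
Solving: h(Cart) = 0.7295, h(Search) = 0.7665, h(Product) = 0.6914.
Starting from Cart, the probability is 0.7295.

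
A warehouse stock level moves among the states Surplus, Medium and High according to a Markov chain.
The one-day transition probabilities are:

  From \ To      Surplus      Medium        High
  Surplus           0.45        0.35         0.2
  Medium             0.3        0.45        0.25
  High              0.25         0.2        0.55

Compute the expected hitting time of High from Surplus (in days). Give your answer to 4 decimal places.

4.5570

Let t(s) be the expected number of days to first reach High from state s, with t(High) = 0. Conditioning on the first day:
t(Surplus) = 1 + 0.45·t(Surplus) + 0.35·t(Medium)
t(Medium) = 1 + 0.3·t(Surplus) + 0.45·t(Medium)
Solving: t(Surplus) = 4.5570, t(Medium) = 4.3038.
Expected days from Surplus to High: 4.5570.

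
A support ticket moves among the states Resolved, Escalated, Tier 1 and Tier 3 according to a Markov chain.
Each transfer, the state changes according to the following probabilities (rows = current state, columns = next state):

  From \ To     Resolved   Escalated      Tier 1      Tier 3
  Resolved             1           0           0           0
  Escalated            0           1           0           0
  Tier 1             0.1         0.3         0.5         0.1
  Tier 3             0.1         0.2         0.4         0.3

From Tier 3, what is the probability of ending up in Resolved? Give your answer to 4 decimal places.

0.2903

Let h(s) be the probability of absorption at Resolved starting from transient state s. Then h(Resolved) = 1 and h(Escalated) = 0. By first-step analysis:
h(Tier 1) = 0.1·1 + 0.3·0 + 0.5·h(Tier 1) + 0.1·h(Tier 3)
h(Tier 3) = 0.1·1 + 0.2·0 + 0.4·h(Tier 1) + 0.3·h(Tier 3)
Solving: h(Tier 1) = 0.2581, h(Tier 3) = 0.2903.
Starting from Tier 3, the probability is 0.2903.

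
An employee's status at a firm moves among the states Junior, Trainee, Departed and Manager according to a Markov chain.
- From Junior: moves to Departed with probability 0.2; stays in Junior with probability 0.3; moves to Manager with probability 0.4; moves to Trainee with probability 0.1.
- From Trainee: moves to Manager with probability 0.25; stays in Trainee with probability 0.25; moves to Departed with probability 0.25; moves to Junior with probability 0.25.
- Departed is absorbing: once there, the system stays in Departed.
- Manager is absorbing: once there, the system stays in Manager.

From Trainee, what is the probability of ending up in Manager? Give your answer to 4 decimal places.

0.5500

Let h(s) be the probability of absorption at Manager starting from transient state s. Then h(Manager) = 1 and h(Departed) = 0. By first-step analysis:
h(Junior) = 0.3·h(Junior) + 0.1·h(Trainee) + 0.2·0 + 0.4·1
h(Trainee) = 0.25·h(Junior) + 0.25·h(Trainee) + 0.25·0 + 0.25·1
Solving: h(Junior) = 0.6500, h(Trainee) = 0.5500.
Starting from Trainee, the probability is 0.5500.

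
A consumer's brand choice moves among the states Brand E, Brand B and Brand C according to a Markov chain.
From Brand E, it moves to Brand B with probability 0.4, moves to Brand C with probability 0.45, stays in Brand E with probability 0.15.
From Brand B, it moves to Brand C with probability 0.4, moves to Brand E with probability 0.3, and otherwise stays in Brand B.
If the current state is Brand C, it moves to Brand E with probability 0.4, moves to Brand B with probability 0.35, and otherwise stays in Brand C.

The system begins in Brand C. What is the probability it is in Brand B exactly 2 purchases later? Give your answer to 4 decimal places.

Sum over the intermediate state after 1 purchase:
P = P(Brand C→Brand E)·P(Brand E→Brand B) + P(Brand C→Brand B)·P(Brand B→Brand B) + P(Brand C→Brand C)·P(Brand C→Brand B)
  = 0.4×0.4 + 0.35×0.3 + 0.25×0.35
  = 0.1600 + 0.1050 + 0.0875 = 0.3525

0.3525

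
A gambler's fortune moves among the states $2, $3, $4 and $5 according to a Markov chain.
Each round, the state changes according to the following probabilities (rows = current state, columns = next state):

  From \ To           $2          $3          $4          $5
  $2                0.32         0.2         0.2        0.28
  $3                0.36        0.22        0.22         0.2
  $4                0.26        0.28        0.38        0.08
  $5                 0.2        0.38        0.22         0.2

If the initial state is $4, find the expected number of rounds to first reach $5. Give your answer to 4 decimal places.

5.9027

Let t(s) be the expected number of rounds to first reach $5 from state s, with t($5) = 0. Conditioning on the first round:
t($2) = 1 + 0.32·t($2) + 0.2·t($3) + 0.2·t($4)
t($3) = 1 + 0.36·t($2) + 0.22·t($3) + 0.22·t($4)
t($4) = 1 + 0.26·t($2) + 0.28·t($3) + 0.38·t($4)
Solving: t($2) = 4.7132, t($3) = 5.1222, t($4) = 5.9027.
Expected rounds from $4 to $5: 5.9027.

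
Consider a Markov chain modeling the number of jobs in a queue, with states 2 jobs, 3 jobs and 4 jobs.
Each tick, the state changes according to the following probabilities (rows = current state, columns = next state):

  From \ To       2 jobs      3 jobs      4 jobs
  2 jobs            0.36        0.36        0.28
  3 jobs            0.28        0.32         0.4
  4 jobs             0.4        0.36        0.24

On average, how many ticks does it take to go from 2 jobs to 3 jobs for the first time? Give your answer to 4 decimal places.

Let t(s) be the expected number of ticks to first reach 3 jobs from state s, with t(3 jobs) = 0. Conditioning on the first tick:
t(2 jobs) = 1 + 0.36·t(2 jobs) + 0.28·t(4 jobs)
t(4 jobs) = 1 + 0.4·t(2 jobs) + 0.24·t(4 jobs)
Solving: t(2 jobs) = 2.7778, t(4 jobs) = 2.7778.
Expected ticks from 2 jobs to 3 jobs: 2.7778.

2.7778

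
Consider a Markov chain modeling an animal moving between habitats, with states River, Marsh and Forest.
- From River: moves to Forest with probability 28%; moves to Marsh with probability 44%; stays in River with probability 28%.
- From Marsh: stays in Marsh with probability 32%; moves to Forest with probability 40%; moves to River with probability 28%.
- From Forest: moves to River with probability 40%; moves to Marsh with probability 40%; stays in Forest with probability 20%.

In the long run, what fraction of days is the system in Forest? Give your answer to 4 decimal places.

Let the stationary distribution be π with π = πP and π_1 + π_2 + π_3 = 1.
π_1 = 0.28·π_1 + 0.28·π_2 + 0.4·π_3
π_2 = 0.44·π_1 + 0.32·π_2 + 0.4·π_3
Solving with the normalization constraint gives π = (0.3162, 0.3821, 0.3017).
So the stationary probability of Forest is 0.3017.

0.3017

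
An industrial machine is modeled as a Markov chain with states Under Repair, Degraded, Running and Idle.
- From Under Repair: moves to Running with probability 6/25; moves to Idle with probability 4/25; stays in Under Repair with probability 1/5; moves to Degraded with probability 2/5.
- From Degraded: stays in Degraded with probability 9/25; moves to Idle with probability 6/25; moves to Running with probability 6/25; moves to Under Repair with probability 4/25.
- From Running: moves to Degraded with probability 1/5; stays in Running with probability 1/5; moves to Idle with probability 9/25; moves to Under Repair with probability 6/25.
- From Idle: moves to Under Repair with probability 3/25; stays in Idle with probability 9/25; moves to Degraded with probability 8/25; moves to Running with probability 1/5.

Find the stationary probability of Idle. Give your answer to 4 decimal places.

Let the stationary distribution be π with π = πP and π_1 + π_2 + π_3 + π_4 = 1.
π_1 = 0.2·π_1 + 0.16·π_2 + 0.24·π_3 + 0.12·π_4
π_2 = 0.4·π_1 + 0.36·π_2 + 0.2·π_3 + 0.32·π_4
π_3 = 0.24·π_1 + 0.24·π_2 + 0.2·π_3 + 0.2·π_4
Solving with the normalization constraint gives π = (0.1730, 0.3203, 0.2197, 0.2870).
So the stationary probability of Idle is 0.2870.

0.2870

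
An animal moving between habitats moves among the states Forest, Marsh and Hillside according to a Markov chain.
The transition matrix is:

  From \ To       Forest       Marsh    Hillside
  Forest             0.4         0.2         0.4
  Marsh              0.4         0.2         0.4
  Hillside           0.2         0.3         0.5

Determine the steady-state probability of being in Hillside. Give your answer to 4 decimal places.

Let the stationary distribution be π with π = πP and π_1 + π_2 + π_3 = 1.
π_1 = 0.4·π_1 + 0.4·π_2 + 0.2·π_3
π_2 = 0.2·π_1 + 0.2·π_2 + 0.3·π_3
Solving with the normalization constraint gives π = (0.3111, 0.2444, 0.4444).
So the stationary probability of Hillside is 0.4444.

0.4444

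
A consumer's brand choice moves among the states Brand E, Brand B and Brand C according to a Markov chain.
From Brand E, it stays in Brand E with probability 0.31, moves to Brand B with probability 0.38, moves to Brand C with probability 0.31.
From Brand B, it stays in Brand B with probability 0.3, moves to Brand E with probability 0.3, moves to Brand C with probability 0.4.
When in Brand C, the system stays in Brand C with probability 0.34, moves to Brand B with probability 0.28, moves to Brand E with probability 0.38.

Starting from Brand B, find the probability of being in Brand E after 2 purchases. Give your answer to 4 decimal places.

0.3350

Sum over the intermediate state after 1 purchase:
P = P(Brand B→Brand E)·P(Brand E→Brand E) + P(Brand B→Brand B)·P(Brand B→Brand E) + P(Brand B→Brand C)·P(Brand C→Brand E)
  = 0.3×0.31 + 0.3×0.3 + 0.4×0.38
  = 0.0930 + 0.0900 + 0.1520 = 0.3350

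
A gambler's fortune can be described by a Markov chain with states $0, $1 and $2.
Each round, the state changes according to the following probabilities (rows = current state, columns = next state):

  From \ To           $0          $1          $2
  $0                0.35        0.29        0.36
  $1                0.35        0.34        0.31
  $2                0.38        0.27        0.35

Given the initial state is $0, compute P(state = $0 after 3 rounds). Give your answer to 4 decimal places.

0.3603

Propagate the distribution vector 3 rounds from $0.
After 0 rounds: (1.0000, 0.0000, 0.0000)
After 1 round: (0.3500, 0.2900, 0.3600)
After 2 rounds: (0.3608, 0.2973, 0.3419)
After 3 rounds: (0.3603, 0.2980, 0.3417)
P(in $0 after 3 rounds) = 0.3603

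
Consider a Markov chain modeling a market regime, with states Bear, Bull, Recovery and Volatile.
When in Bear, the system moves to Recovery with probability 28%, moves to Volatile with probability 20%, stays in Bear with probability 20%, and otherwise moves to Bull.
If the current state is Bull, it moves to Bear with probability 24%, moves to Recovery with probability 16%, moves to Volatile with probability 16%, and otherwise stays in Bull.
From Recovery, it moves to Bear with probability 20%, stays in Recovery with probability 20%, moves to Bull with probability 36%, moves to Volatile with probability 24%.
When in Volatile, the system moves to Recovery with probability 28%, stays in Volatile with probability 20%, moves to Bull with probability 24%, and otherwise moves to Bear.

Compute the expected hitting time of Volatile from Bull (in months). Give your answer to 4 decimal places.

Let t(s) be the expected number of months to first reach Volatile from state s, with t(Volatile) = 0. Conditioning on the first month:
t(Bear) = 1 + 0.2·t(Bear) + 0.32·t(Bull) + 0.28·t(Recovery)
t(Bull) = 1 + 0.24·t(Bear) + 0.44·t(Bull) + 0.16·t(Recovery)
t(Recovery) = 1 + 0.2·t(Bear) + 0.36·t(Bull) + 0.2·t(Recovery)
Solving: t(Bear) = 5.1608, t(Bull) = 5.4201, t(Recovery) = 4.9793.
Expected months from Bull to Volatile: 5.4201.

5.4201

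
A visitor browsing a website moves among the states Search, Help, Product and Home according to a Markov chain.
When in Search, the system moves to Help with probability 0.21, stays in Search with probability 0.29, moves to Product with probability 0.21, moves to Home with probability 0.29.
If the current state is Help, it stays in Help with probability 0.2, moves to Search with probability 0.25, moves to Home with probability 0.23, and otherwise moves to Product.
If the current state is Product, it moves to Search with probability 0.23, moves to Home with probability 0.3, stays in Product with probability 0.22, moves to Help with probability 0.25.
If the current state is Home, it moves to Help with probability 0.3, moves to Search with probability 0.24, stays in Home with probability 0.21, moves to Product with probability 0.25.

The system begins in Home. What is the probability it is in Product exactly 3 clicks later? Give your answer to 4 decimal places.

0.2488

Propagate the distribution vector 3 clicks from Home.
After 0 clicks: (0.0000, 0.0000, 0.0000, 1.0000)
After 1 click: (0.2400, 0.3000, 0.2500, 0.2100)
After 2 clicks: (0.2525, 0.2359, 0.2539, 0.2577)
After 3 clicks: (0.2524, 0.2410, 0.2488, 0.2578)
P(in Product after 3 clicks) = 0.2488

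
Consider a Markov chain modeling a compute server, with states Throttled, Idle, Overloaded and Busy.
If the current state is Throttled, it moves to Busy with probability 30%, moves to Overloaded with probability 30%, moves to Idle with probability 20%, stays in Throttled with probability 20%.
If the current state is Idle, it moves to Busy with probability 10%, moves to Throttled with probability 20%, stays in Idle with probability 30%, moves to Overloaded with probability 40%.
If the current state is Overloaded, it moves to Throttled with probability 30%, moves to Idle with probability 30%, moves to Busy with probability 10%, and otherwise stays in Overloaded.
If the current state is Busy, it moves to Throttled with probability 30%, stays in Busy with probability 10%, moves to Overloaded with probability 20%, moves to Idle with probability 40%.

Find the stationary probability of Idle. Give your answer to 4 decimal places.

0.2903

Let the stationary distribution be π with π = πP and π_1 + π_2 + π_3 + π_4 = 1.
π_1 = 0.2·π_1 + 0.2·π_2 + 0.3·π_3 + 0.3·π_4
π_2 = 0.2·π_1 + 0.3·π_2 + 0.3·π_3 + 0.4·π_4
π_3 = 0.3·π_1 + 0.4·π_2 + 0.3·π_3 + 0.2·π_4
Solving with the normalization constraint gives π = (0.2463, 0.2903, 0.3141, 0.1493).
So the stationary probability of Idle is 0.2903.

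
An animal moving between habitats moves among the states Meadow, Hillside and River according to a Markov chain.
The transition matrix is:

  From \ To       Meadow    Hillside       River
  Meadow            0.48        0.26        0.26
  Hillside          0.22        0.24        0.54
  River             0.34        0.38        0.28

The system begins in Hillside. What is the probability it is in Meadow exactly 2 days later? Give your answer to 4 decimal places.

0.3420

Sum over the intermediate state after 1 day:
P = P(Hillside→Meadow)·P(Meadow→Meadow) + P(Hillside→Hillside)·P(Hillside→Meadow) + P(Hillside→River)·P(River→Meadow)
  = 0.22×0.48 + 0.24×0.22 + 0.54×0.34
  = 0.1056 + 0.0528 + 0.1836 = 0.3420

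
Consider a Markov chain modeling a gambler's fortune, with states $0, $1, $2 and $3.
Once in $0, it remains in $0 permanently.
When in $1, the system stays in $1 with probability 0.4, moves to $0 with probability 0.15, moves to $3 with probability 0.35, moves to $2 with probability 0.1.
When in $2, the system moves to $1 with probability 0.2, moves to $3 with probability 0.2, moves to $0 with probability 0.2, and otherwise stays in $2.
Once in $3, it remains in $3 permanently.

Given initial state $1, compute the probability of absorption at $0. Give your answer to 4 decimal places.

0.3235

Let h(s) be the probability of absorption at $0 starting from transient state s. Then h($0) = 1 and h($3) = 0. By first-step analysis:
h($1) = 0.15·1 + 0.4·h($1) + 0.1·h($2) + 0.35·0
h($2) = 0.2·1 + 0.2·h($1) + 0.4·h($2) + 0.2·0
Solving: h($1) = 0.3235, h($2) = 0.4412.
Starting from $1, the probability is 0.3235.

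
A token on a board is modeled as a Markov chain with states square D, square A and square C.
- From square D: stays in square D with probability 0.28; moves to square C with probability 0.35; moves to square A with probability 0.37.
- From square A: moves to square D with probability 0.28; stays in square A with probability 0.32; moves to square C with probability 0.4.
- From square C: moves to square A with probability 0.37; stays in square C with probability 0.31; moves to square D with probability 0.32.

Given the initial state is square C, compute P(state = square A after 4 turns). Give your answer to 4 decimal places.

Propagate the distribution vector 4 turns from square C.
After 0 turns: (0.0000, 0.0000, 1.0000)
After 1 turn: (0.3200, 0.3700, 0.3100)
After 2 turns: (0.2924, 0.3515, 0.3561)
After 3 turns: (0.2942, 0.3524, 0.3533)
After 4 turns: (0.2941, 0.3524, 0.3535)
P(in square A after 4 turns) = 0.3524

0.3524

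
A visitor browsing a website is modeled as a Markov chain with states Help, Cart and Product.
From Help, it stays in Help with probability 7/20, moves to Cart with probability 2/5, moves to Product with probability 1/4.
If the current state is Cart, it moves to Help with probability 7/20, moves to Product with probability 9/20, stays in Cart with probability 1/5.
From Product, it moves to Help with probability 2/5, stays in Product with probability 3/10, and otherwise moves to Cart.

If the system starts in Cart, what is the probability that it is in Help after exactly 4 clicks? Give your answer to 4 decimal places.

Propagate the distribution vector 4 clicks from Cart.
After 0 clicks: (0.0000, 1.0000, 0.0000)
After 1 click: (0.3500, 0.2000, 0.4500)
After 2 clicks: (0.3725, 0.3150, 0.3125)
After 3 clicks: (0.3656, 0.3058, 0.3286)
After 4 clicks: (0.3664, 0.3060, 0.3276)
P(in Help after 4 clicks) = 0.3664

0.3664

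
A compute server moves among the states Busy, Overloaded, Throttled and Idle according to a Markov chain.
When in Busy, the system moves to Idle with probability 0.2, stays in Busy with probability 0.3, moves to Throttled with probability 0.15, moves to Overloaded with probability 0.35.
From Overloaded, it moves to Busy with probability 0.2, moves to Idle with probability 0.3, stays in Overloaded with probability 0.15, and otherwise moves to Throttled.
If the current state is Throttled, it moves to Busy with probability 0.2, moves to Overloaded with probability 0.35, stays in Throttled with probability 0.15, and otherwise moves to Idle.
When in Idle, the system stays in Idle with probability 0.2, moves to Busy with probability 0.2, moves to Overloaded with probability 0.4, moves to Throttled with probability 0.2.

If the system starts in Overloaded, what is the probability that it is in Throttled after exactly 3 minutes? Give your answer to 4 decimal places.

Propagate the distribution vector 3 minutes from Overloaded.
After 0 minutes: (0.0000, 1.0000, 0.0000, 0.0000)
After 1 minute: (0.2000, 0.1500, 0.3500, 0.3000)
After 2 minutes: (0.2200, 0.3350, 0.1950, 0.2500)
After 3 minutes: (0.2220, 0.2955, 0.2295, 0.2530)
P(in Throttled after 3 minutes) = 0.2295

0.2295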